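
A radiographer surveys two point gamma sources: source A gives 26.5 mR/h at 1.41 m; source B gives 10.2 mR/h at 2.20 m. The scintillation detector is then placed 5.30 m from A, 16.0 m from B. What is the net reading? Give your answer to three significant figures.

2.07 mR/h

By superposition, sum each source's inverse-square contribution:
A: 26.5 × (1.41/5.30)² = 1.876 mR/h
B: 10.2 × (2.20/16.0)² = 0.1928 mR/h
Total = 1.876 + 0.1928 = 2.069 mR/h.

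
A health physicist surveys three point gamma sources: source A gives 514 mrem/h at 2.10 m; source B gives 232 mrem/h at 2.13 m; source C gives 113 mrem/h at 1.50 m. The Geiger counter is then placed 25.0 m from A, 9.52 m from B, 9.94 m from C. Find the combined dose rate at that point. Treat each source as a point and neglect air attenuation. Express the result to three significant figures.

Each source contributes Iᵢ·(dᵢ/rᵢ)²; contributions add.
A: 514 × (2.10/25.0)² = 3.627 mrem/h
B: 232 × (2.13/9.52)² = 11.61 mrem/h
C: 113 × (1.50/9.94)² = 2.573 mrem/h
Total = 3.627 + 11.61 + 2.573 = 17.81 mrem/h.

17.8 mrem/h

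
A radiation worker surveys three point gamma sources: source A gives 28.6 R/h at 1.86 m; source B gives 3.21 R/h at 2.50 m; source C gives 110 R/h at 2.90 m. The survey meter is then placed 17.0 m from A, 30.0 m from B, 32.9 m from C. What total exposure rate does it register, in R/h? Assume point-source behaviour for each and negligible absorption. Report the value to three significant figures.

Each source contributes Iᵢ·(dᵢ/rᵢ)²; contributions add.
A: 28.6 × (1.86/17.0)² = 0.3424 R/h
B: 3.21 × (2.50/30.0)² = 0.02229 R/h
C: 110 × (2.90/32.9)² = 0.8547 R/h
Total = 0.3424 + 0.02229 + 0.8547 = 1.219 R/h.

1.22 R/h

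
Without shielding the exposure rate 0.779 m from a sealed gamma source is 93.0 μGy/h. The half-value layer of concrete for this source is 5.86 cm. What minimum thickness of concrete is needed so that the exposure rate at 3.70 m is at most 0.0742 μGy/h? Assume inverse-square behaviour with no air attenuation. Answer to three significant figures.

At 3.70 m, distance alone gives (0.779/3.70)² = 0.04433, so 93.0 × 0.04433 = 4.123 μGy/h.
Further attenuation needed: 4.123/0.0742 = 55.57.
n = log₂(55.57) = 5.796 half-value layers.
Thickness = 5.796 × 5.86 cm = 33.96 cm.

34.0 cm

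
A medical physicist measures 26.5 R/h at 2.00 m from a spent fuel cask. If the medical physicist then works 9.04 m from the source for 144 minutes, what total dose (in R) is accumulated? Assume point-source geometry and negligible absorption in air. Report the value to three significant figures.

3.11 R

Intensity scales as (d₁/d₂)², so rate at 9.04 m:
26.5 × (2.00/9.04)² = 26.5 × 0.04895 = 1.297 R/h.
Dose = rate × time = 1.297 R/h × 2.400 h = 3.113 R.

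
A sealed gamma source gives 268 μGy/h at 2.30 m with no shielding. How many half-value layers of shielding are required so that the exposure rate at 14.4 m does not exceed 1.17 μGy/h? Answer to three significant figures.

2.55 half-value layers

At 14.4 m, distance alone gives (2.30/14.4)² = 0.02551, so 268 × 0.02551 = 6.837 μGy/h.
Further attenuation needed: 6.837/1.17 = 5.844.
n = log₂(5.844) = 2.547 half-value layers.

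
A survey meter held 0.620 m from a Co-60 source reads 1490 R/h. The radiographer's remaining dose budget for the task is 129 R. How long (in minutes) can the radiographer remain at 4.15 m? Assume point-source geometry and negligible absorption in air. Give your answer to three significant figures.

Since intensity falls as 1/r², rate at 4.15 m:
(0.620/4.15)² = 0.02232, so 1490 × 0.02232 = 33.26 R/h.
Stay time = 129 R ÷ 33.26 R/h = 3.879 h = 232.7 min.

233 min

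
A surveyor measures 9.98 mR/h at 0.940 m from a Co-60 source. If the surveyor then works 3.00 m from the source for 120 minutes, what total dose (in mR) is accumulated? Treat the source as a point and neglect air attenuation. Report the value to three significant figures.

Using I₁d₁² = I₂d₂², rate at 3.00 m:
(0.940/3.00)² = 0.09818, so 9.98 × 0.09818 = 0.9798 mR/h.
Dose = rate × time = 0.9798 mR/h × 2.000 h = 1.960 mR.

1.96 mR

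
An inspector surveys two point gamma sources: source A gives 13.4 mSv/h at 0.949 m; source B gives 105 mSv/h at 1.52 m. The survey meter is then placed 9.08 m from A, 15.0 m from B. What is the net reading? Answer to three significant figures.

1.22 mSv/h

Each source contributes Iᵢ·(dᵢ/rᵢ)²; contributions add.
A: 13.4 × (0.949/9.08)² = 0.1464 mSv/h
B: 105 × (1.52/15.0)² = 1.078 mSv/h
Total = 0.1464 + 1.078 = 1.224 mSv/h.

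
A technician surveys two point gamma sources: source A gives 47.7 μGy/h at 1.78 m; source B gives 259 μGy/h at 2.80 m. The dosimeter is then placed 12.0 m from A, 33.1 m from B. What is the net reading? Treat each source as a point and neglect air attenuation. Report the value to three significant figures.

2.90 μGy/h

Each source contributes Iᵢ·(dᵢ/rᵢ)²; contributions add.
A: 47.7 × (1.78/12.0)² = 1.050 μGy/h
B: 259 × (2.80/33.1)² = 1.853 μGy/h
Total = 1.050 + 1.853 = 2.903 μGy/h.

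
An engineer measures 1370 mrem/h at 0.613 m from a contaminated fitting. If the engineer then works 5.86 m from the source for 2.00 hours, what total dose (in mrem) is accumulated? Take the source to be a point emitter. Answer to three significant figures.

30.0 mrem

By the inverse-square law, rate at 5.86 m:
1370 × (0.613/5.86)² = 1370 × 0.01094 = 14.99 mrem/h.
Dose = rate × time = 14.99 mrem/h × 2.000 h = 29.98 mrem.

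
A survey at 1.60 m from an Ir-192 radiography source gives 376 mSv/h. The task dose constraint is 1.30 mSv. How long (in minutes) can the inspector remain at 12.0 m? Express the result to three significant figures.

11.7 min

Since intensity falls as 1/r², rate at 12.0 m:
(1.60/12.0)² = 0.01778, so 376 × 0.01778 = 6.685 mSv/h.
Stay time = 1.30 mSv ÷ 6.685 mSv/h = 0.1945 h = 11.67 min.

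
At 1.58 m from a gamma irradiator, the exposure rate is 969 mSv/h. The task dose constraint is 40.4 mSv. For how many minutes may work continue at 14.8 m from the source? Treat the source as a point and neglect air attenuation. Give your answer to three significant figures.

219 min

Intensity scales as (d₁/d₂)², so rate at 14.8 m:
969 × (1.58/14.8)² = 969 × 0.01140 = 11.05 mSv/h.
Stay time = 40.4 mSv ÷ 11.05 mSv/h = 3.656 h = 219.4 min.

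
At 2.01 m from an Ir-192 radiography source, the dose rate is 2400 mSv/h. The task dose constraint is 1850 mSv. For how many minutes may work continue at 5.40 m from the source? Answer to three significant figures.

334 min

By the inverse-square law, rate at 5.40 m:
2400 × (2.01/5.40)² = 2400 × 0.1385 = 332.4 mSv/h.
Stay time = 1850 mSv ÷ 332.4 mSv/h = 5.566 h = 334.0 min.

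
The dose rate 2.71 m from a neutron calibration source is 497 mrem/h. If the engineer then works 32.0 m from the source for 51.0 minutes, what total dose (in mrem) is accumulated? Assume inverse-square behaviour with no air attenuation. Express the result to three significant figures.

3.03 mrem

Using I₁d₁² = I₂d₂², rate at 32.0 m:
(2.71/32.0)² = 0.007172, so 497 × 0.007172 = 3.564 mrem/h.
Dose = rate × time = 3.564 mrem/h × 0.8500 h = 3.029 mrem.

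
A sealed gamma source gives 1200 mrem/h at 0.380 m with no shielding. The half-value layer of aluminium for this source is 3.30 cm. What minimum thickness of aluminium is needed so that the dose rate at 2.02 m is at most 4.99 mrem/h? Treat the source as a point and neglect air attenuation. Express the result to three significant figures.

10.2 cm

At 2.02 m, distance alone gives (0.380/2.02)² = 0.03539, so 1200 × 0.03539 = 42.47 mrem/h.
Further attenuation needed: 42.47/4.99 = 8.511.
n = log₂(8.511) = 3.089 half-value layers.
Thickness = 3.089 × 3.30 cm = 10.19 cm.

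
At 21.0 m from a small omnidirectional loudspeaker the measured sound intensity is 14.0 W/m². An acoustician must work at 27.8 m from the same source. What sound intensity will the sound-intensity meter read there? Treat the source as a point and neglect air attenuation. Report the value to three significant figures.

7.99 W/m²

Using I₁d₁² = I₂d₂², scaling from 21.0 m to 27.8 m:
14.0 × (21.0/27.8)² = 14.0 × 0.5706 = 7.988 W/m².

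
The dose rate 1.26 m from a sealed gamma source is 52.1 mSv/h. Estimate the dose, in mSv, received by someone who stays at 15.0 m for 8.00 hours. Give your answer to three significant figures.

Intensity scales as (d₁/d₂)², so rate at 15.0 m:
(1.26/15.0)² = 0.007056, so 52.1 × 0.007056 = 0.3676 mSv/h.
Dose = rate × time = 0.3676 mSv/h × 8.000 h = 2.941 mSv.

2.94 mSv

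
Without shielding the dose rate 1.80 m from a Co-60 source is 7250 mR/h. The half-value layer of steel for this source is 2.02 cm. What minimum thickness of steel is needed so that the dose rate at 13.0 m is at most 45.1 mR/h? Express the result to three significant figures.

At 13.0 m, distance alone gives 7250 × (1.80/13.0)² = 7250 × 0.01917 = 139.0 mR/h.
Further attenuation needed: 139.0/45.1 = 3.082.
n = log₂(3.082) = 1.624 half-value layers.
Thickness = 1.624 × 2.02 cm = 3.280 cm.

3.28 cm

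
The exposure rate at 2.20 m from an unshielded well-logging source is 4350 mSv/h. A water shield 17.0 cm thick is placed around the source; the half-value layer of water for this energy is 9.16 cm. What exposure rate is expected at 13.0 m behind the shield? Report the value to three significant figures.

34.4 mSv/h

Distance alone: (2.20/13.0)² = 0.02864, so 4350 × 0.02864 = 124.6 mSv/h.
Shield: 17.0/9.16 = 1.856 half-value layers → attenuation 2^(−1.856) = 0.2762.
Combined: 124.6 × 0.2762 = 34.41 mSv/h.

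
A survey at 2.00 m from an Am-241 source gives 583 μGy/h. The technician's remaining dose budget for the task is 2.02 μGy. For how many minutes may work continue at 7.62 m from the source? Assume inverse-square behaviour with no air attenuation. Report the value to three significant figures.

3.02 min

Applying the 1/r² law, rate at 7.62 m:
583 × (2.00/7.62)² = 583 × 0.06889 = 40.16 μGy/h.
Stay time = 2.02 μGy ÷ 40.16 μGy/h = 0.05030 h = 3.018 min.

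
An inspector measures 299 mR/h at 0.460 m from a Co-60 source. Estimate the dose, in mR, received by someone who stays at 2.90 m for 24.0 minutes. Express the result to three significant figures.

3.01 mR

Applying the 1/r² law, rate at 2.90 m:
299 × (0.460/2.90)² = 299 × 0.02516 = 7.523 mR/h.
Dose = rate × time = 7.523 mR/h × 0.4000 h = 3.009 mR.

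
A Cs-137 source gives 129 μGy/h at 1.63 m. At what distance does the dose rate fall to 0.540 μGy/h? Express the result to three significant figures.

By the inverse-square law, d₂ = d₁·√(I₁/I₂).
I₁/I₂ = 129/0.540 = 238.9, so d₂ = 1.63 × √238.9 = 25.19 m.

25.2 m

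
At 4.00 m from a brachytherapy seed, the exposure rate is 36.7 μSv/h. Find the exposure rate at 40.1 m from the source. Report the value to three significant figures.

0.365 μSv/h

Since intensity falls as 1/r², the rate at 40.1 m is
(4.00/40.1)² = 0.009950, so 36.7 × 0.009950 = 0.3652 μSv/h.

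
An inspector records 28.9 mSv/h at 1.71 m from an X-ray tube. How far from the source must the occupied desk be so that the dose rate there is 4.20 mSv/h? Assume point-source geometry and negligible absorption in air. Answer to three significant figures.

By the inverse-square law, d₂ = d₁·√(I₁/I₂).
I₁/I₂ = 28.9/4.20 = 6.881, so d₂ = 1.71 × √6.881 = 4.486 m.

4.49 m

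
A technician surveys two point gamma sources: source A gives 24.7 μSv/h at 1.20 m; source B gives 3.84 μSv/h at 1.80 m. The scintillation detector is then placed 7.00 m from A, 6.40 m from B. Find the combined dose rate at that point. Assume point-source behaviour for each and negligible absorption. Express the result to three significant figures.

By superposition, sum each source's inverse-square contribution:
A: 24.7 × (1.20/7.00)² = 0.7259 μSv/h
B: 3.84 × (1.80/6.40)² = 0.3037 μSv/h
Total = 0.7259 + 0.3037 = 1.030 μSv/h.

1.03 μSv/h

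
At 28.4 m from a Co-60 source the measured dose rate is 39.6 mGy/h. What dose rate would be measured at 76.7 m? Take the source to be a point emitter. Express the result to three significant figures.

5.43 mGy/h

Intensity scales as (d₁/d₂)², so scaling from 28.4 m to 76.7 m:
39.6 × (28.4/76.7)² = 39.6 × 0.1371 = 5.429 mGy/h.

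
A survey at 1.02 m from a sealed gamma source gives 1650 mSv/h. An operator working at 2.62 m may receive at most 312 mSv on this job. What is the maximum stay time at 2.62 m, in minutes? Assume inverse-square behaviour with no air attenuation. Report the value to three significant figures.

74.9 min

Applying the 1/r² law, rate at 2.62 m:
(1.02/2.62)² = 0.1516, so 1650 × 0.1516 = 250.1 mSv/h.
Stay time = 312 mSv ÷ 250.1 mSv/h = 1.248 h = 74.88 min.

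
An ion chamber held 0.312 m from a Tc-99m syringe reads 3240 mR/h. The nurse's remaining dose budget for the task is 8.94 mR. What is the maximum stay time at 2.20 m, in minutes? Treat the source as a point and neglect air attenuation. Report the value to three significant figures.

8.23 min

Using I₁d₁² = I₂d₂², rate at 2.20 m:
(0.312/2.20)² = 0.02011, so 3240 × 0.02011 = 65.16 mR/h.
Stay time = 8.94 mR ÷ 65.16 mR/h = 0.1372 h = 8.232 min.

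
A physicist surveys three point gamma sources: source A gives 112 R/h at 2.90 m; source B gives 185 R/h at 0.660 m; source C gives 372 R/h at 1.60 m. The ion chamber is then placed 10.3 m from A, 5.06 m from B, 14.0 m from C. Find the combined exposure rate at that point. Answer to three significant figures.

16.9 R/h

By superposition, sum each source's inverse-square contribution:
A: 112 × (2.90/10.3)² = 8.878 R/h
B: 185 × (0.660/5.06)² = 3.147 R/h
C: 372 × (1.60/14.0)² = 4.859 R/h
Total = 8.878 + 3.147 + 4.859 = 16.88 R/h.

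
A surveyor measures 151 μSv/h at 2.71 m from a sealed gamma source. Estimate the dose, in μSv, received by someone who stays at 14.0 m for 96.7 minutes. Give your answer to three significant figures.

9.12 μSv

Since intensity falls as 1/r², rate at 14.0 m:
(2.71/14.0)² = 0.03747, so 151 × 0.03747 = 5.658 μSv/h.
Dose = rate × time = 5.658 μSv/h × 1.612 h = 9.121 μSv.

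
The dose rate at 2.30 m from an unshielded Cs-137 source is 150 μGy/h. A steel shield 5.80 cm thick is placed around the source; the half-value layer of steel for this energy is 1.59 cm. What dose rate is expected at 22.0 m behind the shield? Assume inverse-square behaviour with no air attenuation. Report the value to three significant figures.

Distance alone: 150 × (2.30/22.0)² = 150 × 0.01093 = 1.640 μGy/h.
Shield: 5.80/1.59 = 3.648 half-value layers → attenuation 2^(−3.648) = 0.07977.
Combined: 1.640 × 0.07977 = 0.1308 μGy/h.

0.131 μGy/h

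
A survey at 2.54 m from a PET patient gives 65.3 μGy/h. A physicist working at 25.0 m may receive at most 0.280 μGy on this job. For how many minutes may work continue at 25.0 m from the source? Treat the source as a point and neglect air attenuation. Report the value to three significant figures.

Intensity scales as (d₁/d₂)², so rate at 25.0 m:
(2.54/25.0)² = 0.01032, so 65.3 × 0.01032 = 0.6739 μGy/h.
Stay time = 0.280 μGy ÷ 0.6739 μGy/h = 0.4155 h = 24.93 min.

24.9 min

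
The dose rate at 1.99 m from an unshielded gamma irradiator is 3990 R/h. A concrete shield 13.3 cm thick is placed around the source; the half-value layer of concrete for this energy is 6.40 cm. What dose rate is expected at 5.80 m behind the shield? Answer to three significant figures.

Distance alone: (1.99/5.80)² = 0.1177, so 3990 × 0.1177 = 469.6 R/h.
Shield: 13.3/6.40 = 2.078 half-value layers → attenuation 2^(−2.078) = 0.2368.
Combined: 469.6 × 0.2368 = 111.2 R/h.

111 R/h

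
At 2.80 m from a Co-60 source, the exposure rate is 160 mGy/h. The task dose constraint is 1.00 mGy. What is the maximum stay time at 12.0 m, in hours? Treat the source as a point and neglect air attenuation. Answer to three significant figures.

Applying the 1/r² law, rate at 12.0 m:
160 × (2.80/12.0)² = 160 × 0.05444 = 8.710 mGy/h.
Stay time = 1.00 mGy ÷ 8.710 mGy/h = 0.1148 h.

0.115 h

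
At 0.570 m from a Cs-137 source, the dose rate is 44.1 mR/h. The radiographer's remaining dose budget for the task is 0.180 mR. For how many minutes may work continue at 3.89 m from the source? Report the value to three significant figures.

Using I₁d₁² = I₂d₂², rate at 3.89 m:
(0.570/3.89)² = 0.02147, so 44.1 × 0.02147 = 0.9468 mR/h.
Stay time = 0.180 mR ÷ 0.9468 mR/h = 0.1901 h = 11.41 min.

11.4 min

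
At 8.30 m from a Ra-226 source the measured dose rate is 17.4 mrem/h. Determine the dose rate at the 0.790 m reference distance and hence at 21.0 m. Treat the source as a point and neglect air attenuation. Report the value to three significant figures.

1920 mrem/h; 2.72 mrem/h

By the inverse-square law,
At 0.790 m: (8.30/0.790)² = 110.4, so 17.4 × 110.4 = 1921 mrem/h
At 21.0 m: (0.790/21.0)² = 0.001415, so 1921 × 0.001415 = 2.718 mrem/h.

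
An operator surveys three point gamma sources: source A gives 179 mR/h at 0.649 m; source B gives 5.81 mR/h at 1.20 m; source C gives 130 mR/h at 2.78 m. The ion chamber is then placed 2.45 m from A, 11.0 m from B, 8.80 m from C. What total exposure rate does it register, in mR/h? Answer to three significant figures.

Each source contributes Iᵢ·(dᵢ/rᵢ)²; contributions add.
A: 179 × (0.649/2.45)² = 12.56 mR/h
B: 5.81 × (1.20/11.0)² = 0.06914 mR/h
C: 130 × (2.78/8.80)² = 12.97 mR/h
Total = 12.56 + 0.06914 + 12.97 = 25.60 mR/h.

25.6 mR/h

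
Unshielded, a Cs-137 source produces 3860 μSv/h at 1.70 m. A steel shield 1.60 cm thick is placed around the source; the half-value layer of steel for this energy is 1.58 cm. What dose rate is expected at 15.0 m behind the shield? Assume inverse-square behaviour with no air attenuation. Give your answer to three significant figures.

24.6 μSv/h

Distance alone: 3860 × (1.70/15.0)² = 3860 × 0.01284 = 49.56 μSv/h.
Shield: 1.60/1.58 = 1.013 half-value layers → attenuation 2^(−1.013) = 0.4955.
Combined: 49.56 × 0.4955 = 24.56 μSv/h.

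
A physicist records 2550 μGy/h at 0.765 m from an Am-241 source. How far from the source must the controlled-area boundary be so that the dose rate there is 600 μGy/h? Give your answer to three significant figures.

By the inverse-square law, d₂ = d₁·√(I₁/I₂).
I₁/I₂ = 2550/600 = 4.250, so d₂ = 0.765 × √4.250 = 1.577 m.

1.58 m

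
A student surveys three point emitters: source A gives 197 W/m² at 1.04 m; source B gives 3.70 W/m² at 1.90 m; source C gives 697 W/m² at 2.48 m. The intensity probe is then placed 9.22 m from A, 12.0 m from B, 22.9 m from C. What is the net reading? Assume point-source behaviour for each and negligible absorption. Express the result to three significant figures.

10.8 W/m²

Each source contributes Iᵢ·(dᵢ/rᵢ)²; contributions add.
A: 197 × (1.04/9.22)² = 2.507 W/m²
B: 3.70 × (1.90/12.0)² = 0.09276 W/m²
C: 697 × (2.48/22.9)² = 8.175 W/m²
Total = 2.507 + 0.09276 + 8.175 = 10.77 W/m².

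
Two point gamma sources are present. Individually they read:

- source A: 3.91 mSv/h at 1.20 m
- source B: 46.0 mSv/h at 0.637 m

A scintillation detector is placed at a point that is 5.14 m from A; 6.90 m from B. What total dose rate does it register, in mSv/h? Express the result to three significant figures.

Each source contributes Iᵢ·(dᵢ/rᵢ)²; contributions add.
A: 3.91 × (1.20/5.14)² = 0.2131 mSv/h
B: 46.0 × (0.637/6.90)² = 0.3920 mSv/h
Total = 0.2131 + 0.3920 = 0.6051 mSv/h.

0.605 mSv/h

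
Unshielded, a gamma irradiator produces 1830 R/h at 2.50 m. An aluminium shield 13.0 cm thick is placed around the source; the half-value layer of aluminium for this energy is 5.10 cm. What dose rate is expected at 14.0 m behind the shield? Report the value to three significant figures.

Distance alone: (2.50/14.0)² = 0.03189, so 1830 × 0.03189 = 58.36 R/h.
Shield: 13.0/5.10 = 2.549 half-value layers → attenuation 2^(−2.549) = 0.1709.
Combined: 58.36 × 0.1709 = 9.974 R/h.

9.97 R/h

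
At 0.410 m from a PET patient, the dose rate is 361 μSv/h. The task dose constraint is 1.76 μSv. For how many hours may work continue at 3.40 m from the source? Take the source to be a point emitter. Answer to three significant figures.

Since intensity falls as 1/r², rate at 3.40 m:
(0.410/3.40)² = 0.01454, so 361 × 0.01454 = 5.249 μSv/h.
Stay time = 1.76 μSv ÷ 5.249 μSv/h = 0.3353 h.

0.335 h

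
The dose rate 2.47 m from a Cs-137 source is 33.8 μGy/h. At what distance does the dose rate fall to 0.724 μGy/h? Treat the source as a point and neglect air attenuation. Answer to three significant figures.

Since intensity falls as 1/r², d₂ = d₁·√(I₁/I₂).
I₁/I₂ = 33.8/0.724 = 46.69, so d₂ = 2.47 × √46.69 = 16.88 m.

16.9 m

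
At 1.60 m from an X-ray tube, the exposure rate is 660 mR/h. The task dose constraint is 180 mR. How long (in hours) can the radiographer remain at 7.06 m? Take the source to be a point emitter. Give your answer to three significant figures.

Since intensity falls as 1/r², rate at 7.06 m:
(1.60/7.06)² = 0.05136, so 660 × 0.05136 = 33.90 mR/h.
Stay time = 180 mR ÷ 33.90 mR/h = 5.310 h.

5.31 h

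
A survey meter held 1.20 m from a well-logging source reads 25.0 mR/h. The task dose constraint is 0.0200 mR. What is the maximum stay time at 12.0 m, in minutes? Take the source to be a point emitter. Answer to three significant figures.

Applying the 1/r² law, rate at 12.0 m:
25.0 × (1.20/12.0)² = 25.0 × 0.01000 = 0.2500 mR/h.
Stay time = 0.0200 mR ÷ 0.2500 mR/h = 0.08000 h = 4.800 min.

4.80 min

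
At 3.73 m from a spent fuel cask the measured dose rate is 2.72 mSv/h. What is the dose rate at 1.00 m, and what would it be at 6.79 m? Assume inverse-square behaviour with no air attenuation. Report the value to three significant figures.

37.8 mSv/h; 0.821 mSv/h

Intensity scales as (d₁/d₂)², so
At 1.00 m: (3.73/1.00)² = 13.91, so 2.72 × 13.91 = 37.84 mSv/h
At 6.79 m: (1.00/6.79)² = 0.02169, so 37.84 × 0.02169 = 0.8207 mSv/h.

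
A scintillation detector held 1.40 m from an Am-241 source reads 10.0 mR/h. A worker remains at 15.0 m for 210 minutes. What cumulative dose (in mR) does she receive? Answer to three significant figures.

0.305 mR

Applying the 1/r² law, rate at 15.0 m:
10.0 × (1.40/15.0)² = 10.0 × 0.008711 = 0.08711 mR/h.
Dose = rate × time = 0.08711 mR/h × 3.500 h = 0.3049 mR.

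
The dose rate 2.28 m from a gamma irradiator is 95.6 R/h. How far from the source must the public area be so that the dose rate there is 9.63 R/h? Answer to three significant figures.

Using I₁d₁² = I₂d₂², d₂ = d₁·√(I₁/I₂).
I₁/I₂ = 95.6/9.63 = 9.927, so d₂ = 2.28 × √9.927 = 7.184 m.

7.18 m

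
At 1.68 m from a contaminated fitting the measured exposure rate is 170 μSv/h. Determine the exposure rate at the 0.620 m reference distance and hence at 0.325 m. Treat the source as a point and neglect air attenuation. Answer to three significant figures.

1250 μSv/h; 4540 μSv/h

By the inverse-square law,
At 0.620 m: (1.68/0.620)² = 7.342, so 170 × 7.342 = 1248 μSv/h
At 0.325 m: 1248 × (0.620/0.325)² = 1248 × 3.639 = 4541 μSv/h.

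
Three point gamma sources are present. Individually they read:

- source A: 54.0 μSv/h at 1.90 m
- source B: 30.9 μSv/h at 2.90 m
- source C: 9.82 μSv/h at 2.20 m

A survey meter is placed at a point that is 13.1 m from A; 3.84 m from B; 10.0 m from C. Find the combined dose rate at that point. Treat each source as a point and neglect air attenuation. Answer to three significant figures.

19.2 μSv/h

By superposition, sum each source's inverse-square contribution:
A: 54.0 × (1.90/13.1)² = 1.136 μSv/h
B: 30.9 × (2.90/3.84)² = 17.62 μSv/h
C: 9.82 × (2.20/10.0)² = 0.4753 μSv/h
Total = 1.136 + 17.62 + 0.4753 = 19.23 μSv/h.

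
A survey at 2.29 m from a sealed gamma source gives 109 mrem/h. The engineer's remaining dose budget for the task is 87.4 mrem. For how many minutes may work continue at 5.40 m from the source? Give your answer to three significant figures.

Applying the 1/r² law, rate at 5.40 m:
109 × (2.29/5.40)² = 109 × 0.1798 = 19.60 mrem/h.
Stay time = 87.4 mrem ÷ 19.60 mrem/h = 4.459 h = 267.5 min.

268 min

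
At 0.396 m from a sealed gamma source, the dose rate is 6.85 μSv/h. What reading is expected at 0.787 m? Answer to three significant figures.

Intensity scales as (d₁/d₂)², so the rate at 0.787 m is
(0.396/0.787)² = 0.2532, so 6.85 × 0.2532 = 1.734 μSv/h.

1.73 μSv/h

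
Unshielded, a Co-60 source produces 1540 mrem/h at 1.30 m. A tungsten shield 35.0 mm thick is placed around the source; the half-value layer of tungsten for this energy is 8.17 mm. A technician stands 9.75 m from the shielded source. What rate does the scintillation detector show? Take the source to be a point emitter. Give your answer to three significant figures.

Distance alone: (1.30/9.75)² = 0.01778, so 1540 × 0.01778 = 27.38 mrem/h.
Shield: 35.0/8.17 = 4.284 half-value layers → attenuation 2^(−4.284) = 0.05133.
Combined: 27.38 × 0.05133 = 1.405 mrem/h.

1.41 mrem/h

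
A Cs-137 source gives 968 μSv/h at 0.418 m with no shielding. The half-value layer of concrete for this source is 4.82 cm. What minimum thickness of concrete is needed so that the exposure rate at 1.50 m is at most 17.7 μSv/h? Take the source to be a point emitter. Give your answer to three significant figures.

At 1.50 m, distance alone gives 968 × (0.418/1.50)² = 968 × 0.07766 = 75.17 μSv/h.
Further attenuation needed: 75.17/17.7 = 4.247.
n = log₂(4.247) = 2.086 half-value layers.
Thickness = 2.086 × 4.82 cm = 10.05 cm.

10.1 cm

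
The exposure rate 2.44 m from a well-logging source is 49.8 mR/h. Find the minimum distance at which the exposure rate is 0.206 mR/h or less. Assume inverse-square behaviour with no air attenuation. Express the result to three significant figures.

Using I₁d₁² = I₂d₂², d₂ = d₁·√(I₁/I₂).
I₁/I₂ = 49.8/0.206 = 241.7, so d₂ = 2.44 × √241.7 = 37.93 m.

37.9 m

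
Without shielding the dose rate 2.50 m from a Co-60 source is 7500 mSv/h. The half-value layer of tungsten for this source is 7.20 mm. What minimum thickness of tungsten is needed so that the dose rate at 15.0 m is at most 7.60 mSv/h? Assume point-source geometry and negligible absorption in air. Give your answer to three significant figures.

At 15.0 m, distance alone gives 7500 × (2.50/15.0)² = 7500 × 0.02778 = 208.3 mSv/h.
Further attenuation needed: 208.3/7.60 = 27.41.
n = log₂(27.41) = 4.777 half-value layers.
Thickness = 4.777 × 7.20 mm = 34.39 mm.

34.4 mm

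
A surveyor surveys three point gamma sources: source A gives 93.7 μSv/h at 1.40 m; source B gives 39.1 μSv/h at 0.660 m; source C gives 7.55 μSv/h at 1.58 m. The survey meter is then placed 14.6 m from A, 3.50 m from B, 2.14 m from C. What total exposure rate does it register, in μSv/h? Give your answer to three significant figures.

6.37 μSv/h

Each source contributes Iᵢ·(dᵢ/rᵢ)²; contributions add.
A: 93.7 × (1.40/14.6)² = 0.8616 μSv/h
B: 39.1 × (0.660/3.50)² = 1.390 μSv/h
C: 7.55 × (1.58/2.14)² = 4.116 μSv/h
Total = 0.8616 + 1.390 + 4.116 = 6.368 μSv/h.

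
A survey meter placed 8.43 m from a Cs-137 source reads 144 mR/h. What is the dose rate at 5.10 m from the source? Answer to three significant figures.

393 mR/h

By the inverse-square law, scaling from 8.43 m to 5.10 m:
144 × (8.43/5.10)² = 144 × 2.732 = 393.4 mR/h.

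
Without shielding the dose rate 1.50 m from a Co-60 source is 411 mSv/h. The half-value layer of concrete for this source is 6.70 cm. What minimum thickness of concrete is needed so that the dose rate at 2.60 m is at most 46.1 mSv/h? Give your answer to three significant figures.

At 2.60 m, distance alone gives 411 × (1.50/2.60)² = 411 × 0.3328 = 136.8 mSv/h.
Further attenuation needed: 136.8/46.1 = 2.967.
n = log₂(2.967) = 1.569 half-value layers.
Thickness = 1.569 × 6.70 cm = 10.51 cm.

10.5 cm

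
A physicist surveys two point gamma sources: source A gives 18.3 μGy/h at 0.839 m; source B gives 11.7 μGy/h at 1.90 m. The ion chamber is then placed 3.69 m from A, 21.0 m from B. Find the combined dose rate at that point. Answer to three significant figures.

1.04 μGy/h

Each source contributes Iᵢ·(dᵢ/rᵢ)²; contributions add.
A: 18.3 × (0.839/3.69)² = 0.9461 μGy/h
B: 11.7 × (1.90/21.0)² = 0.09578 μGy/h
Total = 0.9461 + 0.09578 = 1.042 μGy/h.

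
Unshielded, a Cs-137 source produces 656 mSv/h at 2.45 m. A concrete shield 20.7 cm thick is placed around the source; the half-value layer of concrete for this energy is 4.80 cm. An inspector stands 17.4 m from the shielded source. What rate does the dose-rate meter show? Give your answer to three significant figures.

Distance alone: 656 × (2.45/17.4)² = 656 × 0.01983 = 13.01 mSv/h.
Shield: 20.7/4.80 = 4.312 half-value layers → attenuation 2^(−4.312) = 0.05035.
Combined: 13.01 × 0.05035 = 0.6551 mSv/h.

0.655 mSv/h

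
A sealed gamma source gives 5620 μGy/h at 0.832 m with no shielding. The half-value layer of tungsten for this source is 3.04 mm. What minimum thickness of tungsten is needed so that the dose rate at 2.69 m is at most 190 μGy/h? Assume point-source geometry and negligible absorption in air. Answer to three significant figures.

4.56 mm

At 2.69 m, distance alone gives 5620 × (0.832/2.69)² = 5620 × 0.09566 = 537.6 μGy/h.
Further attenuation needed: 537.6/190 = 2.829.
n = log₂(2.829) = 1.500 half-value layers.
Thickness = 1.500 × 3.04 mm = 4.560 mm.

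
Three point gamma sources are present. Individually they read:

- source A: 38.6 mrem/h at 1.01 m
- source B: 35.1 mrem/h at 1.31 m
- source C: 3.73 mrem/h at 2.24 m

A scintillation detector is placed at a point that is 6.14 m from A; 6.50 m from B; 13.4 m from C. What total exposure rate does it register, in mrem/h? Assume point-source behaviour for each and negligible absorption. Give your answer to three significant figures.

Each source contributes Iᵢ·(dᵢ/rᵢ)²; contributions add.
A: 38.6 × (1.01/6.14)² = 1.044 mrem/h
B: 35.1 × (1.31/6.50)² = 1.426 mrem/h
C: 3.73 × (2.24/13.4)² = 0.1042 mrem/h
Total = 1.044 + 1.426 + 0.1042 = 2.574 mrem/h.

2.57 mrem/h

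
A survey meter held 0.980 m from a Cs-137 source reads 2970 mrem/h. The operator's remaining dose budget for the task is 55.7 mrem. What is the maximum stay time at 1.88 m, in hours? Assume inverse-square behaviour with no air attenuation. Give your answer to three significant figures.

0.0690 h

Since intensity falls as 1/r², rate at 1.88 m:
(0.980/1.88)² = 0.2717, so 2970 × 0.2717 = 806.9 mrem/h.
Stay time = 55.7 mrem ÷ 806.9 mrem/h = 0.06903 h.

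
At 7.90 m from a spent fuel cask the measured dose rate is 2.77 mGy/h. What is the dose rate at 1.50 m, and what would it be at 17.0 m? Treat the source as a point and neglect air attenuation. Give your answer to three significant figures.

Intensity scales as (d₁/d₂)², so
At 1.50 m: (7.90/1.50)² = 27.74, so 2.77 × 27.74 = 76.84 mGy/h
At 17.0 m: 76.84 × (1.50/17.0)² = 76.84 × 0.007785 = 0.5982 mGy/h.

76.8 mGy/h; 0.598 mGy/h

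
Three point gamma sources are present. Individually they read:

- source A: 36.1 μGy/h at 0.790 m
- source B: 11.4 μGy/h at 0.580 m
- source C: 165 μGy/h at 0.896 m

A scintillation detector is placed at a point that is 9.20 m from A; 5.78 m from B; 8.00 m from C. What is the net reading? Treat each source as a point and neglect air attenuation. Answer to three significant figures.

By superposition, sum each source's inverse-square contribution:
A: 36.1 × (0.790/9.20)² = 0.2662 μGy/h
B: 11.4 × (0.580/5.78)² = 0.1148 μGy/h
C: 165 × (0.896/8.00)² = 2.070 μGy/h
Total = 0.2662 + 0.1148 + 2.070 = 2.451 μGy/h.

2.45 μGy/h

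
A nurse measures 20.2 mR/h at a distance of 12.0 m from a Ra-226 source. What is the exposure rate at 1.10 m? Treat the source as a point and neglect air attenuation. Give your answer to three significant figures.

Applying the 1/r² law, the rate at 1.10 m is
(12.0/1.10)² = 119.0, so 20.2 × 119.0 = 2404 mR/h.

2400 mR/h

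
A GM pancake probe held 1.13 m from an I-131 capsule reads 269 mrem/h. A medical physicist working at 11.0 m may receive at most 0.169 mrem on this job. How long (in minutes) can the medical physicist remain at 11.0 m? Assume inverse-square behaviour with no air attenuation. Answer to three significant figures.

3.57 min

Using I₁d₁² = I₂d₂², rate at 11.0 m:
(1.13/11.0)² = 0.01055, so 269 × 0.01055 = 2.838 mrem/h.
Stay time = 0.169 mrem ÷ 2.838 mrem/h = 0.05955 h = 3.573 min.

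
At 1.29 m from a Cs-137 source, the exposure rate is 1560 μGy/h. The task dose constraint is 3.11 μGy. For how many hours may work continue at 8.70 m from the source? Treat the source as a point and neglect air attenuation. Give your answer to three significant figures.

0.0907 h

Using I₁d₁² = I₂d₂², rate at 8.70 m:
1560 × (1.29/8.70)² = 1560 × 0.02199 = 34.30 μGy/h.
Stay time = 3.11 μGy ÷ 34.30 μGy/h = 0.09067 h.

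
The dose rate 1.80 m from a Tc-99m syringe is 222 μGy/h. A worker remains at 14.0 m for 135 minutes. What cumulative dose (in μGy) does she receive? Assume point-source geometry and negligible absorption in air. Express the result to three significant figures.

8.26 μGy

Since intensity falls as 1/r², rate at 14.0 m:
222 × (1.80/14.0)² = 222 × 0.01653 = 3.670 μGy/h.
Dose = rate × time = 3.670 μGy/h × 2.250 h = 8.258 μGy.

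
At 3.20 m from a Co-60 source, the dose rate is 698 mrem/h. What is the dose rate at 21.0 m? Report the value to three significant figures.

16.2 mrem/h

Intensity scales as (d₁/d₂)², so the rate at 21.0 m is
(3.20/21.0)² = 0.02322, so 698 × 0.02322 = 16.21 mrem/h.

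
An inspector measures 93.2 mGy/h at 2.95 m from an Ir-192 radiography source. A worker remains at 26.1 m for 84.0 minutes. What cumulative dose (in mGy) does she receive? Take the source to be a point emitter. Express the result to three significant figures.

1.67 mGy

Using I₁d₁² = I₂d₂², rate at 26.1 m:
93.2 × (2.95/26.1)² = 93.2 × 0.01278 = 1.191 mGy/h.
Dose = rate × time = 1.191 mGy/h × 1.400 h = 1.667 mGy.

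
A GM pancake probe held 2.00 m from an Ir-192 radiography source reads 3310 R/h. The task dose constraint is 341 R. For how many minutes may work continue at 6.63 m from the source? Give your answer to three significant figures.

Since intensity falls as 1/r², rate at 6.63 m:
(2.00/6.63)² = 0.09100, so 3310 × 0.09100 = 301.2 R/h.
Stay time = 341 R ÷ 301.2 R/h = 1.132 h = 67.92 min.

67.9 min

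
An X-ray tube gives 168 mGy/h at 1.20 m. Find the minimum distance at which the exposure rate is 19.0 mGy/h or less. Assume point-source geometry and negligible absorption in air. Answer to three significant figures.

Using I₁d₁² = I₂d₂², d₂ = d₁·√(I₁/I₂).
I₁/I₂ = 168/19.0 = 8.842, so d₂ = 1.20 × √8.842 = 3.568 m.

3.57 m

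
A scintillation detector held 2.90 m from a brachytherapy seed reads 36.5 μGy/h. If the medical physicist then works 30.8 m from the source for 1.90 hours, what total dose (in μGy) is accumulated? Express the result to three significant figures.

0.615 μGy

Using I₁d₁² = I₂d₂², rate at 30.8 m:
(2.90/30.8)² = 0.008865, so 36.5 × 0.008865 = 0.3236 μGy/h.
Dose = rate × time = 0.3236 μGy/h × 1.900 h = 0.6148 μGy.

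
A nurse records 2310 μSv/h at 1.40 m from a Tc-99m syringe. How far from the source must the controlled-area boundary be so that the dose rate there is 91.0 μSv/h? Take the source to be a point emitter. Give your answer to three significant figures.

Since intensity falls as 1/r², d₂ = d₁·√(I₁/I₂).
I₁/I₂ = 2310/91.0 = 25.38, so d₂ = 1.40 × √25.38 = 7.053 m.

7.05 m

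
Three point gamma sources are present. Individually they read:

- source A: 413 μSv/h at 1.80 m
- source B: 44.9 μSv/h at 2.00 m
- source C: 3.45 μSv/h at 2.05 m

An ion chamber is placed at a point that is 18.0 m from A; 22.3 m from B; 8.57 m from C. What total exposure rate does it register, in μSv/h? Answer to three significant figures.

Each source contributes Iᵢ·(dᵢ/rᵢ)²; contributions add.
A: 413 × (1.80/18.0)² = 4.130 μSv/h
B: 44.9 × (2.00/22.3)² = 0.3612 μSv/h
C: 3.45 × (2.05/8.57)² = 0.1974 μSv/h
Total = 4.130 + 0.3612 + 0.1974 = 4.689 μSv/h.

4.69 μSv/h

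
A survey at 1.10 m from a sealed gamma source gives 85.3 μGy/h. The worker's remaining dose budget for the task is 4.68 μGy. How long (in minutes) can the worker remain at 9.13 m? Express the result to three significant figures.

227 min

Applying the 1/r² law, rate at 9.13 m:
(1.10/9.13)² = 0.01452, so 85.3 × 0.01452 = 1.239 μGy/h.
Stay time = 4.68 μGy ÷ 1.239 μGy/h = 3.777 h = 226.6 min.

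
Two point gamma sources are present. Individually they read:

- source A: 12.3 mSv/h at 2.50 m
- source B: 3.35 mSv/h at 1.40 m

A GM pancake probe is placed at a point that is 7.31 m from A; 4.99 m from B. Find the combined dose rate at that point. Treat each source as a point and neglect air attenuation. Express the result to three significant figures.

1.70 mSv/h

Each source contributes Iᵢ·(dᵢ/rᵢ)²; contributions add.
A: 12.3 × (2.50/7.31)² = 1.439 mSv/h
B: 3.35 × (1.40/4.99)² = 0.2637 mSv/h
Total = 1.439 + 0.2637 = 1.703 mSv/h.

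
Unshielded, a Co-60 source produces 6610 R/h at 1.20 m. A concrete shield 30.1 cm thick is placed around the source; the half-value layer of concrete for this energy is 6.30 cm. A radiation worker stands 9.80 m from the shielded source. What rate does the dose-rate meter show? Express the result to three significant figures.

Distance alone: 6610 × (1.20/9.80)² = 6610 × 0.01499 = 99.08 R/h.
Shield: 30.1/6.30 = 4.778 half-value layers → attenuation 2^(−4.778) = 0.03645.
Combined: 99.08 × 0.03645 = 3.611 R/h.

3.61 R/h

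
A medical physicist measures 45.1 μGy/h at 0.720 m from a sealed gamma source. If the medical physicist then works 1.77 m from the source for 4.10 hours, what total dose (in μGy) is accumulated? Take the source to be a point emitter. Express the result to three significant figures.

30.6 μGy

By the inverse-square law, rate at 1.77 m:
(0.720/1.77)² = 0.1655, so 45.1 × 0.1655 = 7.464 μGy/h.
Dose = rate × time = 7.464 μGy/h × 4.100 h = 30.60 μGy.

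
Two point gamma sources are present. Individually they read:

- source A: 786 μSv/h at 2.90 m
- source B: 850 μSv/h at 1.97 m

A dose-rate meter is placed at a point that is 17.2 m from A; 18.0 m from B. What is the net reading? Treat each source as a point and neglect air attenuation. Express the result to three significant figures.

32.5 μSv/h

By superposition, sum each source's inverse-square contribution:
A: 786 × (2.90/17.2)² = 22.34 μSv/h
B: 850 × (1.97/18.0)² = 10.18 μSv/h
Total = 22.34 + 10.18 = 32.52 μSv/h.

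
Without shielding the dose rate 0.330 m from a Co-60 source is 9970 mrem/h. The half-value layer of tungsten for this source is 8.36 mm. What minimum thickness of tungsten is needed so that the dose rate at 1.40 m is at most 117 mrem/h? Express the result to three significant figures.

At 1.40 m, distance alone gives (0.330/1.40)² = 0.05556, so 9970 × 0.05556 = 553.9 mrem/h.
Further attenuation needed: 553.9/117 = 4.734.
n = log₂(4.734) = 2.243 half-value layers.
Thickness = 2.243 × 8.36 mm = 18.75 mm.

18.8 mm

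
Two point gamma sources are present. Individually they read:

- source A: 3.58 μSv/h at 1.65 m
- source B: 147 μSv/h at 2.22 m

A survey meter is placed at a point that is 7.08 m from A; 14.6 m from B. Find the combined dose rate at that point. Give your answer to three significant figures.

3.59 μSv/h

Each source contributes Iᵢ·(dᵢ/rᵢ)²; contributions add.
A: 3.58 × (1.65/7.08)² = 0.1944 μSv/h
B: 147 × (2.22/14.6)² = 3.399 μSv/h
Total = 0.1944 + 3.399 = 3.593 μSv/h.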